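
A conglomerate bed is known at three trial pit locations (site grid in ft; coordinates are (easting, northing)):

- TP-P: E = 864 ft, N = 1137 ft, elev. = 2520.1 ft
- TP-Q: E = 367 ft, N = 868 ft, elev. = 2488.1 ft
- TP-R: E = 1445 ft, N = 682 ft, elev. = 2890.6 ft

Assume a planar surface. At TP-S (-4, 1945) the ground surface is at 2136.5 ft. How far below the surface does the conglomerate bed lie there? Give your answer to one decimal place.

225.4 ft

Let the plane be z = a·E + b·N + c.
TP-Q−TP-P: −497a − 269b = −32;  TP-R−TP-P: 581a − 455b = 370.5.
Solving gives a = 0.298685, b = −0.432887.
Then c = 2520.1 − a·864 − b·1137 = 2754.23.
At (-4, 1945): z_contact = −1.19 − 841.97 + 2754.23 = 1911.07 ft.
Depth below ground = 2136.5 − 1911.07 = 225.4 ft.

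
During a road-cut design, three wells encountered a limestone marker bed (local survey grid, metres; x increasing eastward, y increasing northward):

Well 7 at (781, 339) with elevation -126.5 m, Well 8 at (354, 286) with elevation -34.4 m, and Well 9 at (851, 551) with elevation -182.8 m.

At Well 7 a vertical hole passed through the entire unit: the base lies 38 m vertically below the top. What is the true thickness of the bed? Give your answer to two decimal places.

36.61 m

Let the plane be z = a·x + b·y + c.
Well 8−Well 7: −427a − 53b = 92.1;  Well 9−Well 7: 70a + 212b = −56.3.
Solving gives a = −0.19054, b = −0.20265.
|∇z| = √(a²+b²) = 0.27816, so dip δ = arctan(0.27816) = 15.54°.
True thickness = vertical thickness × cos δ = 38 × cos 15.54° = 36.61 m.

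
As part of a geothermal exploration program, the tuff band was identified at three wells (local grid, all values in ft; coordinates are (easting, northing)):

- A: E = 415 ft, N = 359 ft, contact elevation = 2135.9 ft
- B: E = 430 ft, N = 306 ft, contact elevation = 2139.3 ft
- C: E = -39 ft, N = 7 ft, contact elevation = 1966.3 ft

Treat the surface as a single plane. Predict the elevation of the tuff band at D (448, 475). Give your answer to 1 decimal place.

2151.3 ft

Let the plane be z = a·E + b·N + c.
B−A: 15a − 53b = 3.4;  C−A: −454a − 352b = −169.6.
Solving gives a = 0.34713, b = 0.03409.
Then c = 2135.9 − a·415 − b·359 = 1979.60.
At (448, 475): z = 155.5 + 16.2 + 1979.60 = 2151.3 ft.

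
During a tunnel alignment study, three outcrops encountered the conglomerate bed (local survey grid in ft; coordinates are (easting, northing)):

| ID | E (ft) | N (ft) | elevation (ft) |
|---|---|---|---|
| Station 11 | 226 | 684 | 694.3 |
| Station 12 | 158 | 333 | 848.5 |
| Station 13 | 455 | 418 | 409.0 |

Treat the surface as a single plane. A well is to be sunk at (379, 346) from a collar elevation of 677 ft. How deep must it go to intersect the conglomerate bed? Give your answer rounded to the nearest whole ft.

Two edge vectors: Station 11→Station 12 = (-68, -351, 154.2), Station 11→Station 13 = (229, -266, -285.3).
Normal n = (Station 11→Station 12) × (Station 11→Station 13) = (141157.5, 15911.4, 98467).
So ∂z/∂E = −n_x/n_z = −1.43355 and ∂z/∂N = −n_y/n_z = −0.16159.
Intercept c from Station 11: 694.3 + 323.98 + 110.53 = 1128.81.
At (379, 346): z_contact = −543.3 − 55.9 + 1128.81 = 529.6 ft.
Depth below ground = 677 − 529.6 = 147 ft.

147 ft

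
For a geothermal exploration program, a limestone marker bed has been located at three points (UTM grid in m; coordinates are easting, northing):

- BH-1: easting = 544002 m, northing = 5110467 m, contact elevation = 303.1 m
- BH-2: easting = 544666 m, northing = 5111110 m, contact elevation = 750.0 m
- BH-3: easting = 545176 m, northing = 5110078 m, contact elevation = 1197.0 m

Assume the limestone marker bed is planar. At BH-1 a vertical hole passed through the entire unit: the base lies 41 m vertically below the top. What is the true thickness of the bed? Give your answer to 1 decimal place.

Let the plane be z = a·easting + b·northing + c.
BH-2−BH-1: 664a + 643b = 446.9;  BH-3−BH-1: 1174a − 389b = 893.9.
Solving gives a = 0.73888, b = −0.06799.
|∇z| = √(a²+b²) = 0.74201, so dip δ = arctan(0.74201) = 36.58°.
True thickness = vertical thickness × cos δ = 41 × cos 36.58° = 32.9 m.

32.9 m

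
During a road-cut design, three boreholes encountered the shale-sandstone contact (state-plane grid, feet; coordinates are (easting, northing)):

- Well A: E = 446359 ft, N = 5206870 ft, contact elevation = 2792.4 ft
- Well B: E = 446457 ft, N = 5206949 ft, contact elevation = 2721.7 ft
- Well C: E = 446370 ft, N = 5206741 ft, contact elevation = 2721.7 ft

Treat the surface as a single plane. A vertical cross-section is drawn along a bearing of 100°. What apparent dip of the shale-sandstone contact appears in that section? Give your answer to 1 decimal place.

Two edge vectors: Well A→Well B = (98, 79, -70.7), Well A→Well C = (11, -129, -70.7).
Normal n = (Well A→Well B) × (Well A→Well C) = (-14705.6, 6150.9, -13511).
So ∂z/∂E = −n_x/n_z = −1.08842 and ∂z/∂N = −n_y/n_z = 0.45525.
Unit vector along 100° is (sin 100°, cos 100°) = (0.9848, -0.1736).
Slope in that direction = a·(0.9848) + b·(-0.1736) = −1.15093.
Apparent dip = arctan|1.15093| = 49.0° (true dip is 49.7°, so apparent ≤ true as expected).

49.0°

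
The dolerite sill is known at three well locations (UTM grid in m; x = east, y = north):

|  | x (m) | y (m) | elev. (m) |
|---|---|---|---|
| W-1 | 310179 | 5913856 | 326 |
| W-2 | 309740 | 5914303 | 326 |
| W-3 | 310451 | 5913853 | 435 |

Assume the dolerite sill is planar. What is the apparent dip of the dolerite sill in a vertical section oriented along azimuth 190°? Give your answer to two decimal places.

Let the plane be z = a·x + b·y + c.
W-2−W-1: −439a + 447b = 0;  W-3−W-1: 272a − 3b = 109.
Solving gives a = 0.40512, b = 0.39787.
Unit vector along 190° is (sin 190°, cos 190°) = (-0.1736, -0.9848).
Slope in that direction = a·(-0.1736) + b·(-0.9848) = −0.46218.
Apparent dip = arctan|0.46218| = 24.81° (true dip is 29.6°, so apparent ≤ true as expected).

24.81°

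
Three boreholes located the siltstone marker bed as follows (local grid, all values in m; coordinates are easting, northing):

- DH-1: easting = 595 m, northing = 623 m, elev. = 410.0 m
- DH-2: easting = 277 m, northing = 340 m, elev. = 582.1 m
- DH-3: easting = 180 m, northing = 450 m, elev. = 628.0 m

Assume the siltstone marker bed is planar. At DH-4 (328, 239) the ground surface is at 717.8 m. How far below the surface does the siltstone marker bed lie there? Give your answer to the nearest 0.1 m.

158.4 m

Two edge vectors: DH-1→DH-2 = (-318, -283, 172.1), DH-1→DH-3 = (-415, -173, 218).
Normal n = (DH-1→DH-2) × (DH-1→DH-3) = (-31920.7, -2097.5, -62431).
So ∂z/∂easting = −n_x/n_z = −0.51130 and ∂z/∂northing = −n_y/n_z = −0.03360.
Intercept c from DH-1: 410 + 304.22 + 20.93 = 735.15.
At (328, 239): z_contact = −167.70 − 8.03 + 735.15 = 559.42 m.
Depth below ground = 717.8 − 559.42 = 158.4 m.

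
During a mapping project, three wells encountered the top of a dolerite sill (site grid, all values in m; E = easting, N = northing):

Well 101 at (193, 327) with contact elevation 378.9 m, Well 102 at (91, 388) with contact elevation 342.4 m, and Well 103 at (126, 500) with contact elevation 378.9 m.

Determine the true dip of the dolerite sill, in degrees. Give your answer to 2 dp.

Let the plane be z = a·E + b·N + c.
Well 102−Well 101: −102a + 61b = −36.5;  Well 103−Well 101: −67a + 173b = 0.
Solving gives a = 0.46571, b = 0.18036.
Gradient magnitude |∇z| = √(a² + b²) = √(0.21688 + 0.03253) = 0.49941.
True dip = arctan(0.49941) = 26.54°, dipping toward WSW (azimuth ≈ 249°).

26.54°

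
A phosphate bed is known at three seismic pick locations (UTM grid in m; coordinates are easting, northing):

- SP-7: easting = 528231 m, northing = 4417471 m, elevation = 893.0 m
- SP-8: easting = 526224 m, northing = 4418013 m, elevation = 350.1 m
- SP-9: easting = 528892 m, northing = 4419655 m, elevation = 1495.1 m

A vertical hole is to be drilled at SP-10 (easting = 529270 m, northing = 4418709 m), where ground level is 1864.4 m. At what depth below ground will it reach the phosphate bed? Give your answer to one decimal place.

418.3 m

Let the plane be z = a·easting + b·northing + c.
SP-8−SP-7: −2007a + 542b = −542.9;  SP-9−SP-7: 661a + 2184b = 602.1.
Solving gives a = 0.318889772, b = 0.179173013.
Then c = 893 − a·528231 − b·4417471 = −959046.05.
At (529270, 4418709): z_contact = 168778.79 + 791713.41 − 959046.05 = 1446.14 m.
Depth below ground = 1864.4 − 1446.14 = 418.3 m.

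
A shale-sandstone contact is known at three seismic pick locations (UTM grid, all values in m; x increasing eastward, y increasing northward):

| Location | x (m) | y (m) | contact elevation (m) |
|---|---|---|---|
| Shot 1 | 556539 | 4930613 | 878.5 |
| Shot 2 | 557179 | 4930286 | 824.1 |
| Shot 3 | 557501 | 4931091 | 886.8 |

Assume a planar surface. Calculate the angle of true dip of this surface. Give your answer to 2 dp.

5.72°

Let the plane be z = a·x + b·y + c.
Shot 2−Shot 1: 640a − 327b = −54.4;  Shot 3−Shot 1: 962a + 478b = 8.3.
Solving gives a = −0.03753, b = 0.09290.
Gradient magnitude |∇z| = √(a² + b²) = √(0.00141 + 0.00863) = 0.10020.
True dip = arctan(0.10020) = 5.72°, dipping toward SSE (azimuth ≈ 158°).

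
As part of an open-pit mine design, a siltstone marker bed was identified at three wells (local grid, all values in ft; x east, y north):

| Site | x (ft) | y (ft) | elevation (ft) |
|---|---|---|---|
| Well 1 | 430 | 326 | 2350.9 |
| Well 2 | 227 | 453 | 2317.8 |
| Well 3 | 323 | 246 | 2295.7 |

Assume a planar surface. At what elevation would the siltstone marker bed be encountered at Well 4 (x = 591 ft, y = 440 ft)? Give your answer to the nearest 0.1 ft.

Two edge vectors: Well 1→Well 2 = (-203, 127, -33.1), Well 1→Well 3 = (-107, -80, -55.2).
Normal n = (Well 1→Well 2) × (Well 1→Well 3) = (-9658.4, -7663.9, 29829).
So ∂z/∂x = −n_x/n_z = 0.32379 and ∂z/∂y = −n_y/n_z = 0.25693.
Intercept c from Well 1: 2350.9 − 139.23 − 83.76 = 2127.91.
At (591, 440): z = 191.4 + 113.0 + 2127.91 = 2432.3 ft.

2432.3 ft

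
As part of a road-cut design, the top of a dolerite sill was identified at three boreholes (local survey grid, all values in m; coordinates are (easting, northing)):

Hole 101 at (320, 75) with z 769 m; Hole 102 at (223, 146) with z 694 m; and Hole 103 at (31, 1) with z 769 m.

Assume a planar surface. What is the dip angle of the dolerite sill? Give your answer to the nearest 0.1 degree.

Two edge vectors: Hole 101→Hole 102 = (-97, 71, -75), Hole 101→Hole 103 = (-289, -74, 0).
Normal n = (Hole 101→Hole 102) × (Hole 101→Hole 103) = (-5550, 21675, 27697).
So ∂z/∂E = −n_x/n_z = 0.20038 and ∂z/∂N = −n_y/n_z = −0.78258.
Gradient magnitude |∇z| = √(a² + b²) = √(0.04015 + 0.61242) = 0.80782.
True dip = arctan(0.80782) = 38.9°, dipping toward NNW (azimuth ≈ 346°).

38.9°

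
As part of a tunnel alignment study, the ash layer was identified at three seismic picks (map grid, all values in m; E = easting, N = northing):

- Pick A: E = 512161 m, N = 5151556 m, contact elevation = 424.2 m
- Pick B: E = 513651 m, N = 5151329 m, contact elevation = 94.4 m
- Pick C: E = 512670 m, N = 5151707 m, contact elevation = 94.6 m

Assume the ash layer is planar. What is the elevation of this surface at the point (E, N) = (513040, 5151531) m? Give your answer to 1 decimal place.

Let the plane be z = a·E + b·N + c.
Pick B−Pick A: 1490a − 227b = −329.8;  Pick C−Pick A: 509a + 151b = −329.6.
Solving gives a = −0.365952786, b = −0.949205510.
Then c = 424.2 − a·512161 − b·5151556 = 5077736.29.
At (513040, 5151531): z = −187748.4 − 4889861.6 + 5077736.29 = 126.3 m.

126.3 m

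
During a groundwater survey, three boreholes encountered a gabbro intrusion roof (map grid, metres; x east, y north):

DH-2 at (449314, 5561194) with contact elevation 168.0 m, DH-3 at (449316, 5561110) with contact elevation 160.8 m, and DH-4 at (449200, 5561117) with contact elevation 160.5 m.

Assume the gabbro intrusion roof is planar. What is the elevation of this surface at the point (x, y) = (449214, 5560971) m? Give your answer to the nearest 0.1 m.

Let the plane be z = a·x + b·y + c.
DH-3−DH-2: 2a − 84b = −7.2;  DH-4−DH-2: −114a − 77b = −7.5.
Solving gives a = 0.007769784, b = 0.085899281.
Then c = 168 − a·449314 − b·5561194 = −481025.64.
At (449214, 5560971): z = 3490.3 + 477683.4 − 481025.64 = 148.1 m.

148.1 m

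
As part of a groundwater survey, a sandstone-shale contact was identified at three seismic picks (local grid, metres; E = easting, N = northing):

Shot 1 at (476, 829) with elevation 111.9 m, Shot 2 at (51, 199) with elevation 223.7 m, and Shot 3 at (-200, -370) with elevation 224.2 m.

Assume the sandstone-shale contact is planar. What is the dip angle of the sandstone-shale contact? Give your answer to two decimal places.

39.57°

Two edge vectors: Shot 1→Shot 2 = (-425, -630, 111.8), Shot 1→Shot 3 = (-676, -1199, 112.3).
Normal n = (Shot 1→Shot 2) × (Shot 1→Shot 3) = (63299.2, -27849.3, 83695).
So ∂z/∂E = −n_x/n_z = −0.75631 and ∂z/∂N = −n_y/n_z = 0.33275.
Gradient magnitude |∇z| = √(a² + b²) = √(0.57200 + 0.11072) = 0.82627.
True dip = arctan(0.82627) = 39.57°, dipping toward ESE (azimuth ≈ 114°).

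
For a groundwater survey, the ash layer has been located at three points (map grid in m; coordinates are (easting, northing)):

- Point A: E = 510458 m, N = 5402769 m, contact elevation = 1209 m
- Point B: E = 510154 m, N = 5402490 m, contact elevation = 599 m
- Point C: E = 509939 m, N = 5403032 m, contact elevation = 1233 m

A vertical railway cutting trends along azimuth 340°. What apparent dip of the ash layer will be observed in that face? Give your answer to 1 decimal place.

48.2°

Let the plane be z = a·E + b·N + c.
Point B−Point A: −304a − 279b = −610;  Point C−Point A: −519a + 263b = 24.
Solving gives a = 0.68401, b = 1.44108.
Unit vector along 340° is (sin 340°, cos 340°) = (-0.3420, 0.9397).
Slope in that direction = a·(-0.3420) + b·(0.9397) = 1.12022.
Apparent dip = arctan|1.12022| = 48.2° (true dip is 57.9°, so apparent ≤ true as expected).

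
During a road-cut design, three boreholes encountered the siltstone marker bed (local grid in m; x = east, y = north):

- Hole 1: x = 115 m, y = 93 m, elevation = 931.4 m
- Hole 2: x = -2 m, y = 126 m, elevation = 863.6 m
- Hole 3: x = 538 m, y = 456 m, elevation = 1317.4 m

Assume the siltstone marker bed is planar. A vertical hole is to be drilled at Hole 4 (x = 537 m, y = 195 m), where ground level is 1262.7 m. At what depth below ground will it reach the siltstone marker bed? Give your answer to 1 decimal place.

Two edge vectors: Hole 1→Hole 2 = (-117, 33, -67.8), Hole 1→Hole 3 = (423, 363, 386).
Normal n = (Hole 1→Hole 2) × (Hole 1→Hole 3) = (37349.4, 16482.6, -56430).
So ∂z/∂x = −n_x/n_z = 0.66187 and ∂z/∂y = −n_y/n_z = 0.29209.
Intercept c from Hole 1: 931.4 − 76.12 − 27.16 = 828.12.
At (537, 195): z_contact = 355.42 + 56.96 + 828.12 = 1240.50 m.
Depth below ground = 1262.7 − 1240.50 = 22.2 m.

22.2 m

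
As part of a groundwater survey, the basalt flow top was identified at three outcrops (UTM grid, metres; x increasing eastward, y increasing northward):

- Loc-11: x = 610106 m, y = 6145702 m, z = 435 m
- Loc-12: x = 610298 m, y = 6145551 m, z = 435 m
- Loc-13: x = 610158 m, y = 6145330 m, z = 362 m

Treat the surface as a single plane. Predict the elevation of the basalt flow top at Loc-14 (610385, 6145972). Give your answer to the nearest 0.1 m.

Let the plane be z = a·x + b·y + c.
Loc-12−Loc-11: 192a − 151b = 0;  Loc-13−Loc-11: 52a − 372b = −73.
Solving gives a = 0.173393947, b = 0.220474423.
Then c = 435 − a·610106 − b·6145702 = −1460323.79.
At (610385, 6145972): z = 105837.1 + 1355029.6 − 1460323.79 = 542.9 m.

542.9 m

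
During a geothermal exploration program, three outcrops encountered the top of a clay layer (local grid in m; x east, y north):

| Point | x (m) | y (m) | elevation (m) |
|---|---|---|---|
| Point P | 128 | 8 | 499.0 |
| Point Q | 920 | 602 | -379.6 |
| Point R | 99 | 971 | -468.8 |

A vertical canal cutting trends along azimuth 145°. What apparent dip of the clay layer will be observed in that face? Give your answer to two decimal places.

Let the plane be z = a·x + b·y + c.
Point Q−Point P: 792a + 594b = −878.6;  Point R−Point P: −29a + 963b = −967.8.
Solving gives a = −0.34775, b = −1.01546.
Unit vector along 145° is (sin 145°, cos 145°) = (0.5736, -0.8192).
Slope in that direction = a·(0.5736) + b·(-0.8192) = 0.63235.
Apparent dip = arctan|0.63235| = 32.31° (true dip is 47.0°, so apparent ≤ true as expected).

32.31°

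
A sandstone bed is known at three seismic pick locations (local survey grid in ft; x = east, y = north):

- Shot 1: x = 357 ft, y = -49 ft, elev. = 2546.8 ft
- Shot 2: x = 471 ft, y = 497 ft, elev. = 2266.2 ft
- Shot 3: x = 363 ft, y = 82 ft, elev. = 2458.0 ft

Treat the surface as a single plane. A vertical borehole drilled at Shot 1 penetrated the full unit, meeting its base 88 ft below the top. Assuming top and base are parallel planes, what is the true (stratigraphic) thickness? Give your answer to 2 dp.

Two edge vectors: Shot 1→Shot 2 = (114, 546, -280.6), Shot 1→Shot 3 = (6, 131, -88.8).
Normal n = (Shot 1→Shot 2) × (Shot 1→Shot 3) = (-11726.2, 8439.6, 11658).
So ∂z/∂x = −n_x/n_z = 1.00585 and ∂z/∂y = −n_y/n_z = −0.72393.
|∇z| = √(a²+b²) = 1.23928, so dip δ = arctan(1.23928) = 51.10°.
True thickness = vertical thickness × cos δ = 88 × cos 51.10° = 55.26 ft.

55.26 ft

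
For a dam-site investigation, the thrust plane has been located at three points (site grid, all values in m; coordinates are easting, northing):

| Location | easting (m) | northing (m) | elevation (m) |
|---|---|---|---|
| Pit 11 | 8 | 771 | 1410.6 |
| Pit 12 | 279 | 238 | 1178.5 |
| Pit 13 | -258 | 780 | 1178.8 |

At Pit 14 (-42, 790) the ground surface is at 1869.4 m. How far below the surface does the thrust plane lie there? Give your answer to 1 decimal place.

486.9 m

Two edge vectors: Pit 11→Pit 12 = (271, -533, -232.1), Pit 11→Pit 13 = (-266, 9, -231.8).
Normal n = (Pit 11→Pit 12) × (Pit 11→Pit 13) = (125638.3, 124556.4, -139339).
So ∂z/∂easting = −n_x/n_z = 0.90167 and ∂z/∂northing = −n_y/n_z = 0.89391.
Intercept c from Pit 11: 1410.6 − 7.21 − 689.20 = 714.18.
At (-42, 790): z_contact = −37.87 + 706.19 + 714.18 = 1382.50 m.
Depth below ground = 1869.4 − 1382.50 = 486.9 m.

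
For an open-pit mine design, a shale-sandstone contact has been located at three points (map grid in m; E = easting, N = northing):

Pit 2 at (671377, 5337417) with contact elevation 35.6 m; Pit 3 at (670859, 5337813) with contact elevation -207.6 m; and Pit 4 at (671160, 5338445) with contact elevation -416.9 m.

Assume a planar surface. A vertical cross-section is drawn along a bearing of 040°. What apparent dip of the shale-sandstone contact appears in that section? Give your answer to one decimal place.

11.8°

Two edge vectors: Pit 2→Pit 3 = (-518, 396, -243.2), Pit 2→Pit 4 = (-217, 1028, -452.5).
Normal n = (Pit 2→Pit 3) × (Pit 2→Pit 4) = (70819.6, -181620.6, -446572).
So ∂z/∂E = −n_x/n_z = 0.15858 and ∂z/∂N = −n_y/n_z = −0.40670.
Unit vector along 040° is (sin 40°, cos 40°) = (0.6428, 0.7660).
Slope in that direction = a·(0.6428) + b·(0.7660) = −0.20961.
Apparent dip = arctan|0.20961| = 11.8° (true dip is 23.6°, so apparent ≤ true as expected).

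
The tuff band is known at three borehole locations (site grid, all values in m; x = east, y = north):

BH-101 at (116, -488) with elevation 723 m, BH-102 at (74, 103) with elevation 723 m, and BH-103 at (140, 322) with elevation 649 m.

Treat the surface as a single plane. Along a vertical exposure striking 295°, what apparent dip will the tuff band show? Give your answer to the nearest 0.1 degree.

38.5°

Let the plane be z = a·x + b·y + c.
BH-102−BH-101: −42a + 591b = 0;  BH-103−BH-101: 24a + 810b = −74.
Solving gives a = −0.90727, b = −0.06448.
Unit vector along 295° is (sin 295°, cos 295°) = (-0.9063, 0.4226).
Slope in that direction = a·(-0.9063) + b·(0.4226) = 0.79502.
Apparent dip = arctan|0.79502| = 38.5° (true dip is 42.3°, so apparent ≤ true as expected).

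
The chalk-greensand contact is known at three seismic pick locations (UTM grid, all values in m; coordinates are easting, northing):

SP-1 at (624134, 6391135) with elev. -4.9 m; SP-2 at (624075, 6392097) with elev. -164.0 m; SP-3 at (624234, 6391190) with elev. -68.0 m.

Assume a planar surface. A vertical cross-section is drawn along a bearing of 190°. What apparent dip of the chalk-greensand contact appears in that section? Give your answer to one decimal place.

15.9°

Two edge vectors: SP-1→SP-2 = (-59, 962, -159.1), SP-1→SP-3 = (100, 55, -63.1).
Normal n = (SP-1→SP-2) × (SP-1→SP-3) = (-51951.7, -19632.9, -99445).
So ∂z/∂easting = −n_x/n_z = −0.52242 and ∂z/∂northing = −n_y/n_z = −0.19742.
Unit vector along 190° is (sin 190°, cos 190°) = (-0.1736, -0.9848).
Slope in that direction = a·(-0.1736) + b·(-0.9848) = 0.28514.
Apparent dip = arctan|0.28514| = 15.9° (true dip is 29.2°, so apparent ≤ true as expected).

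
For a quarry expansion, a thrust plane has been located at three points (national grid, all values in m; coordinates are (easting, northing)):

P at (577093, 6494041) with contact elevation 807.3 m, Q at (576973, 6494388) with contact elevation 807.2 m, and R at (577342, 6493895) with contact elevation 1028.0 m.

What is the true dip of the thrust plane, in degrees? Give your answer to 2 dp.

49.63°

Two edge vectors: P→Q = (-120, 347, -0.1), P→R = (249, -146, 220.7).
Normal n = (P→Q) × (P→R) = (76568.3, 26459.1, -68883).
So ∂z/∂E = −n_x/n_z = 1.11157 and ∂z/∂N = −n_y/n_z = 0.38412.
Gradient magnitude |∇z| = √(a² + b²) = √(1.23559 + 0.14755) = 1.17607.
True dip = arctan(1.17607) = 49.63°, dipping toward WSW (azimuth ≈ 251°).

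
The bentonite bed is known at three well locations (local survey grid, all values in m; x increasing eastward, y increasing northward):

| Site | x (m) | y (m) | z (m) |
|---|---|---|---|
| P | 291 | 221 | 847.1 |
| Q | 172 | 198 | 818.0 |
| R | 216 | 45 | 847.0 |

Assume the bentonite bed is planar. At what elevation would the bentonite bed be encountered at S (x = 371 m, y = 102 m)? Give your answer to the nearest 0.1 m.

Two edge vectors: P→Q = (-119, -23, -29.1), P→R = (-75, -176, -0.1).
Normal n = (P→Q) × (P→R) = (-5119.3, 2170.6, 19219).
So ∂z/∂x = −n_x/n_z = 0.26637 and ∂z/∂y = −n_y/n_z = −0.11294.
Intercept c from P: 847.1 − 77.51 + 24.96 = 794.55.
At (371, 102): z = 98.8 − 11.5 + 794.55 = 881.8 m.

881.8 m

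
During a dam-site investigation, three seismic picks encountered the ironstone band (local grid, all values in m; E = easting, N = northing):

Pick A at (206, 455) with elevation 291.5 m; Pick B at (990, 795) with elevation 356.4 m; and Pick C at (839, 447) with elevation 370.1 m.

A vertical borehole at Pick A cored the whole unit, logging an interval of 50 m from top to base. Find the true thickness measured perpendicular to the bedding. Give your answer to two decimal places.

49.42 m

Two edge vectors: Pick A→Pick B = (784, 340, 64.9), Pick A→Pick C = (633, -8, 78.6).
Normal n = (Pick A→Pick B) × (Pick A→Pick C) = (27243.2, -20540.7, -221492).
So ∂z/∂E = −n_x/n_z = 0.12300 and ∂z/∂N = −n_y/n_z = −0.09274.
|∇z| = √(a²+b²) = 0.15404, so dip δ = arctan(0.15404) = 8.76°.
True thickness = vertical thickness × cos δ = 50 × cos 8.76° = 49.42 m.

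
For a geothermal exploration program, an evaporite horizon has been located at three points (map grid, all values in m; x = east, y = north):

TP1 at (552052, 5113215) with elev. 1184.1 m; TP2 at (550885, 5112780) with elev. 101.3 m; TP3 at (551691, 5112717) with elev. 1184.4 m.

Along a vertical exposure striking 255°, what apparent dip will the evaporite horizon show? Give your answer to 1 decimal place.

Let the plane be z = a·x + b·y + c.
TP2−TP1: −1167a − 435b = −1082.8;  TP3−TP1: −361a − 498b = 0.3.
Solving gives a = 1.27169, b = −0.92245.
Unit vector along 255° is (sin 255°, cos 255°) = (-0.9659, -0.2588).
Slope in that direction = a·(-0.9659) + b·(-0.2588) = −0.98961.
Apparent dip = arctan|0.98961| = 44.7° (true dip is 57.5°, so apparent ≤ true as expected).

44.7°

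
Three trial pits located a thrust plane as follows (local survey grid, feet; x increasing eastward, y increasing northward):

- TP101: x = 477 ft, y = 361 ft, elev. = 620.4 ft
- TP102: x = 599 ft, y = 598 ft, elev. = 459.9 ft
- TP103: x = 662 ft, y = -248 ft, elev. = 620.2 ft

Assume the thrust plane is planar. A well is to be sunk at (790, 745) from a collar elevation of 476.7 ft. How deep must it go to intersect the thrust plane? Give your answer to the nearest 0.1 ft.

Two edge vectors: TP101→TP102 = (122, 237, -160.5), TP101→TP103 = (185, -609, -0.2).
Normal n = (TP101→TP102) × (TP101→TP103) = (-97791.9, -29668.1, -118143).
So ∂z/∂x = −n_x/n_z = −0.82774 and ∂z/∂y = −n_y/n_z = −0.25112.
Intercept c from TP101: 620.4 + 394.83 + 90.65 = 1105.89.
At (790, 745): z_contact = −653.92 − 187.08 + 1105.89 = 264.89 ft.
Depth below ground = 476.7 − 264.89 = 211.8 ft.

211.8 ft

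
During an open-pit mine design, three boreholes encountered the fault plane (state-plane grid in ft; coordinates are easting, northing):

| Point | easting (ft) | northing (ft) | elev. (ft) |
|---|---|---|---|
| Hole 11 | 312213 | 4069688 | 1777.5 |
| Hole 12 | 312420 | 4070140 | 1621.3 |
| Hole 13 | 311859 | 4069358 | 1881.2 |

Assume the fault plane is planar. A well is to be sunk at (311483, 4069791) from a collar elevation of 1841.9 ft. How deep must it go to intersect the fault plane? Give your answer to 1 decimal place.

139.6 ft

Let the plane be z = a·easting + b·northing + c.
Hole 12−Hole 11: 207a + 452b = −156.2;  Hole 13−Hole 11: −354a − 330b = 103.7.
Solving gives a = 0.050967306, b = −0.368916443.
Then c = 1777.5 − a·312213 − b·4069688 = 1487239.67.
At (311483, 4069791): z_contact = 15875.45 − 1501412.82 + 1487239.67 = 1702.30 ft.
Depth below ground = 1841.9 − 1702.30 = 139.6 ft.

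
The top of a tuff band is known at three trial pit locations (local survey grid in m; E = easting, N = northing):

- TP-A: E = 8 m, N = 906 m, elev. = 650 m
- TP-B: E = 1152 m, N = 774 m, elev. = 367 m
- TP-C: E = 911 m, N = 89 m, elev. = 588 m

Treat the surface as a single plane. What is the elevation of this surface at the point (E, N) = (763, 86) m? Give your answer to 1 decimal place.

629.2 m

Let the plane be z = a·E + b·N + c.
TP-B−TP-A: 1144a − 132b = −283;  TP-C−TP-A: 903a − 817b = −62.
Solving gives a = −0.273501, b = −0.226403.
Then c = 650 − a·8 − b·906 = 857.31.
At (763, 86): z = −208.7 − 19.5 + 857.31 = 629.2 m.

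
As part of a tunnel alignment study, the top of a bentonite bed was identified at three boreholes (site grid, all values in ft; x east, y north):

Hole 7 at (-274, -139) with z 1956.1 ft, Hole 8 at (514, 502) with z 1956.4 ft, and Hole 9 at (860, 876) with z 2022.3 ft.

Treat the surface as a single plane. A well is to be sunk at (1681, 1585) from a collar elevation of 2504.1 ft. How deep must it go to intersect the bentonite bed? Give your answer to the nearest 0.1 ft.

Two edge vectors: Hole 7→Hole 8 = (788, 641, 0.3), Hole 7→Hole 9 = (1134, 1015, 66.2).
Normal n = (Hole 7→Hole 8) × (Hole 7→Hole 9) = (42129.7, -51825.4, 72926).
So ∂z/∂x = −n_x/n_z = −0.577705 and ∂z/∂y = −n_y/n_z = 0.710657.
Intercept c from Hole 7: 1956.1 − 158.29 + 98.78 = 1896.59.
At (1681, 1585): z_contact = −971.12 + 1126.39 + 1896.59 = 2051.86 ft.
Depth below ground = 2504.1 − 2051.86 = 452.2 ft.

452.2 ft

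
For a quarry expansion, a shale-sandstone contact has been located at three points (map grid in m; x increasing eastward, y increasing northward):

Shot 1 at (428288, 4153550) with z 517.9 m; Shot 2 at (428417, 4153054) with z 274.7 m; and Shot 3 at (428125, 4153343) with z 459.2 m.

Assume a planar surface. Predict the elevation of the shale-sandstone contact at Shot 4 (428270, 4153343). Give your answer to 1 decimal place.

Let the plane be z = a·x + b·y + c.
Shot 2−Shot 1: 129a − 496b = −243.2;  Shot 3−Shot 1: −163a − 207b = −58.7.
Solving gives a = −0.197368690, b = 0.438990804.
Then c = 517.9 − a·428288 − b·4153550 = −1738321.71.
At (428270, 4153343): z = −84527.1 + 1823279.4 − 1738321.71 = 430.6 m.

430.6 m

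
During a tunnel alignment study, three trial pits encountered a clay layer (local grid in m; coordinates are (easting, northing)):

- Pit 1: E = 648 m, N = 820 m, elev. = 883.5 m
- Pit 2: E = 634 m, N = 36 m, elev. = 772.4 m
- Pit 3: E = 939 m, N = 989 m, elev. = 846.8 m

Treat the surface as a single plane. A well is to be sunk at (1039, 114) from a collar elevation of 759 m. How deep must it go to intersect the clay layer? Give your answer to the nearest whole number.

Two edge vectors: Pit 1→Pit 2 = (-14, -784, -111.1), Pit 1→Pit 3 = (291, 169, -36.7).
Normal n = (Pit 1→Pit 2) × (Pit 1→Pit 3) = (47548.7, -32843.9, 225778).
So ∂z/∂E = −n_x/n_z = −0.21060 and ∂z/∂N = −n_y/n_z = 0.14547.
Intercept c from Pit 1: 883.5 + 136.47 − 119.29 = 900.68.
At (1039, 114): z_contact = −218.8 + 16.6 + 900.68 = 698.5 m.
Depth below ground = 759 − 698.5 = 61 m.

61 m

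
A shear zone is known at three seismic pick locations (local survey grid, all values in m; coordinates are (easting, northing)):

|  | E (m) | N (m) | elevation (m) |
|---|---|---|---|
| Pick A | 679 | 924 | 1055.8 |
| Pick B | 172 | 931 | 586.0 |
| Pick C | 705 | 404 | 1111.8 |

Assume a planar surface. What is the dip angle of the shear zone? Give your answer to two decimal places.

Let the plane be z = a·E + b·N + c.
Pick B−Pick A: −507a + 7b = −469.8;  Pick C−Pick A: 26a − 520b = 56.
Solving gives a = 0.92578, b = −0.06140.
Gradient magnitude |∇z| = √(a² + b²) = √(0.85707 + 0.00377) = 0.92781.
True dip = arctan(0.92781) = 42.86°, dipping toward W (azimuth ≈ 274°).

42.86°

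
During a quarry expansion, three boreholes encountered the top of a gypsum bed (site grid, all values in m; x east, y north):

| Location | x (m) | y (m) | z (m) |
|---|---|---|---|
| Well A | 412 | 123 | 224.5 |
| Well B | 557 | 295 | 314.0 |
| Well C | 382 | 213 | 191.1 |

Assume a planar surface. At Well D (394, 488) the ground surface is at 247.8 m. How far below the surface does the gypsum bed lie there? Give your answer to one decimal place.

Two edge vectors: Well A→Well B = (145, 172, 89.5), Well A→Well C = (-30, 90, -33.4).
Normal n = (Well A→Well B) × (Well A→Well C) = (-13799.8, 2158, 18210).
So ∂z/∂x = −n_x/n_z = 0.75781 and ∂z/∂y = −n_y/n_z = −0.11851.
Intercept c from Well A: 224.5 − 312.22 + 14.58 = −73.14.
At (394, 488): z_contact = 298.58 − 57.83 − 73.14 = 167.60 m.
Depth below ground = 247.8 − 167.60 = 80.2 m.

80.2 m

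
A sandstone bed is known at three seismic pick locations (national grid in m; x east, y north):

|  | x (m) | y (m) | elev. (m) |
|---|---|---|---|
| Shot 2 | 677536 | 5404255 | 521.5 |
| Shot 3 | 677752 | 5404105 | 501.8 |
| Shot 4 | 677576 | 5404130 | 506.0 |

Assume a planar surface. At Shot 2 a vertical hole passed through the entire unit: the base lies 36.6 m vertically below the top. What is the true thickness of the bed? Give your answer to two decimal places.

36.33 m

Two edge vectors: Shot 2→Shot 3 = (216, -150, -19.7), Shot 2→Shot 4 = (40, -125, -15.5).
Normal n = (Shot 2→Shot 3) × (Shot 2→Shot 4) = (-137.5, 2560, -21000).
So ∂z/∂x = −n_x/n_z = −0.00655 and ∂z/∂y = −n_y/n_z = 0.12190.
|∇z| = √(a²+b²) = 0.12208, so dip δ = arctan(0.12208) = 6.96°.
True thickness = vertical thickness × cos δ = 36.6 × cos 6.96° = 36.33 m.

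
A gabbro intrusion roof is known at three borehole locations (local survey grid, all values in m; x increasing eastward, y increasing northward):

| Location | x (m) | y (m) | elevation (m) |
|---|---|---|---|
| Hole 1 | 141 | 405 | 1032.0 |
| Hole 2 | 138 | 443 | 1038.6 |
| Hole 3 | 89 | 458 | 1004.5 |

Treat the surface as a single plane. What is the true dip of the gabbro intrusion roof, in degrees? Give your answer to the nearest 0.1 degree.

Two edge vectors: Hole 1→Hole 2 = (-3, 38, 6.6), Hole 1→Hole 3 = (-52, 53, -27.5).
Normal n = (Hole 1→Hole 2) × (Hole 1→Hole 3) = (-1394.8, -425.7, 1817).
So ∂z/∂x = −n_x/n_z = 0.76764 and ∂z/∂y = −n_y/n_z = 0.23429.
Gradient magnitude |∇z| = √(a² + b²) = √(0.58927 + 0.05489) = 0.80260.
True dip = arctan(0.80260) = 38.8°, dipping toward WSW (azimuth ≈ 253°).

38.8°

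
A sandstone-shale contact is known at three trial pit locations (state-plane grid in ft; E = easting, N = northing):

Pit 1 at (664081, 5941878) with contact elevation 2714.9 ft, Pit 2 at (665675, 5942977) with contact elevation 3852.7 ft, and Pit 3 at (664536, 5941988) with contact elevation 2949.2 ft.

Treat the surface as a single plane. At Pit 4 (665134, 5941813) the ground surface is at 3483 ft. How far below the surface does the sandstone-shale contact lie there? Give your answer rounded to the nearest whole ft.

368 ft

Two edge vectors: Pit 1→Pit 2 = (1594, 1099, 1137.8), Pit 1→Pit 3 = (455, 110, 234.3).
Normal n = (Pit 1→Pit 2) × (Pit 1→Pit 3) = (132337.7, 144224.8, -324705).
So ∂z/∂E = −n_x/n_z = 0.40756286 and ∂z/∂N = −n_y/n_z = 0.44417179.
Intercept c from Pit 1: 2714.9 − 270654.75 − 2639214.57 = −2907154.42.
At (665134, 5941813): z_contact = 271083.9 + 2639185.7 − 2907154.42 = 3115.2 ft.
Depth below ground = 3483 − 3115.2 = 368 ft.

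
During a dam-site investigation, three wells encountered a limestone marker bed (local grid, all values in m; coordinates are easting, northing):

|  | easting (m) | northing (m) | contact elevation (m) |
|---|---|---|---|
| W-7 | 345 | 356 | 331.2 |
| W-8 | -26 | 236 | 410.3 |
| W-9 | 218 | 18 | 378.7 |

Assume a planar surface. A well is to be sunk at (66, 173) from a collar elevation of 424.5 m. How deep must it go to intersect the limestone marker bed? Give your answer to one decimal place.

Two edge vectors: W-7→W-8 = (-371, -120, 79.1), W-7→W-9 = (-127, -338, 47.5).
Normal n = (W-7→W-8) × (W-7→W-9) = (21035.8, 7576.8, 110158).
So ∂z/∂easting = −n_x/n_z = −0.19096 and ∂z/∂northing = −n_y/n_z = −0.06878.
Intercept c from W-7: 331.2 + 65.88 + 24.49 = 421.57.
At (66, 173): z_contact = −12.60 − 11.90 + 421.57 = 397.06 m.
Depth below ground = 424.5 − 397.06 = 27.4 m.

27.4 m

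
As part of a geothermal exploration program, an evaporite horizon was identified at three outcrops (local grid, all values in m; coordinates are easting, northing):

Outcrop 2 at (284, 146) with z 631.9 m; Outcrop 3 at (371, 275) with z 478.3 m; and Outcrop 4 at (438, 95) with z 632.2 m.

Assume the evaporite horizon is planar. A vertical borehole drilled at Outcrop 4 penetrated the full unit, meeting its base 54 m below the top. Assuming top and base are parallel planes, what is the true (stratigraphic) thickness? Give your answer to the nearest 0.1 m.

Let the plane be z = a·easting + b·northing + c.
Outcrop 3−Outcrop 2: 87a + 129b = −153.6;  Outcrop 4−Outcrop 2: 154a − 51b = 0.3.
Solving gives a = −0.32074, b = −0.97439.
|∇z| = √(a²+b²) = 1.02582, so dip δ = arctan(1.02582) = 45.73°.
True thickness = vertical thickness × cos δ = 54 × cos 45.73° = 37.7 m.

37.7 m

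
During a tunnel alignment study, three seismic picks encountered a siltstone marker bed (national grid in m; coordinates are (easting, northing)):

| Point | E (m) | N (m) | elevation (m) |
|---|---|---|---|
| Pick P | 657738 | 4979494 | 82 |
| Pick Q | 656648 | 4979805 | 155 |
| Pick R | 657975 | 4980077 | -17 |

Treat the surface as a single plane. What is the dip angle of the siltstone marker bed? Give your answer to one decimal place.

9.3°

Two edge vectors: Pick P→Pick Q = (-1090, 311, 73), Pick P→Pick R = (237, 583, -99).
Normal n = (Pick P→Pick Q) × (Pick P→Pick R) = (-73348, -90609, -709177).
So ∂z/∂E = −n_x/n_z = −0.10343 and ∂z/∂N = −n_y/n_z = −0.12777.
Gradient magnitude |∇z| = √(a² + b²) = √(0.01070 + 0.01632) = 0.16438.
True dip = arctan(0.16438) = 9.3°, dipping toward NE (azimuth ≈ 039°).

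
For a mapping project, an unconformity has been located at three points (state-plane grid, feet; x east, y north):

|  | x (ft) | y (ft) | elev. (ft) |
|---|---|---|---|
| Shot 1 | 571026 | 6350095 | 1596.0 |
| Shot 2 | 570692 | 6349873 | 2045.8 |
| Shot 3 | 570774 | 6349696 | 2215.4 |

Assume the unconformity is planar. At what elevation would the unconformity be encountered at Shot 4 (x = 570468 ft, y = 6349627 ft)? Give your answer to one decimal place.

2464.9 ft

Let the plane be z = a·x + b·y + c.
Shot 2−Shot 1: −334a − 222b = 449.8;  Shot 3−Shot 1: −252a − 399b = 619.4.
Solving gives a = −0.542709707, b = −1.209616927.
Then c = 1596 − a·571026 − b·6350095 = 7992679.75.
At (570468, 6349627): z = −309598.5 − 7680616.3 + 7992679.75 = 2464.9 ft.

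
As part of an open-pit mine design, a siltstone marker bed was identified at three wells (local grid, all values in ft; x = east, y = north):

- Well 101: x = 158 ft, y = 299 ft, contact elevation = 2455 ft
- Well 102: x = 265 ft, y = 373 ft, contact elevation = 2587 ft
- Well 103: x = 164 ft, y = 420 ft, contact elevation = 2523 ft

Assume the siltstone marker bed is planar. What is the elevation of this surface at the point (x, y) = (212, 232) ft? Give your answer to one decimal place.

Let the plane be z = a·x + b·y + c.
Well 102−Well 101: 107a + 74b = 132;  Well 103−Well 101: 6a + 121b = 68.
Solving gives a = 0.87499, b = 0.51860.
Then c = 2455 − a·158 − b·299 = 2161.69.
At (212, 232): z = 185.5 + 120.3 + 2161.69 = 2467.5 ft.

2467.5 ft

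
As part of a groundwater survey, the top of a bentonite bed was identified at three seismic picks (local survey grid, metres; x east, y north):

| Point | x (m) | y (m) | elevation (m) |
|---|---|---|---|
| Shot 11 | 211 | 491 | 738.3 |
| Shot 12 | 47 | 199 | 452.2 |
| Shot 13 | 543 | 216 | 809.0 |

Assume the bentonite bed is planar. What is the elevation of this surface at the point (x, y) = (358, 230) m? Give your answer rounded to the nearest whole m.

688 m

Two edge vectors: Shot 11→Shot 12 = (-164, -292, -286.1), Shot 11→Shot 13 = (332, -275, 70.7).
Normal n = (Shot 11→Shot 12) × (Shot 11→Shot 13) = (-99321.9, -83390.4, 142044).
So ∂z/∂x = −n_x/n_z = 0.69923 and ∂z/∂y = −n_y/n_z = 0.58707.
Intercept c from Shot 11: 738.3 − 147.54 − 288.25 = 302.51.
At (358, 230): z = 250.3 + 135.0 + 302.51 = 687.9 m.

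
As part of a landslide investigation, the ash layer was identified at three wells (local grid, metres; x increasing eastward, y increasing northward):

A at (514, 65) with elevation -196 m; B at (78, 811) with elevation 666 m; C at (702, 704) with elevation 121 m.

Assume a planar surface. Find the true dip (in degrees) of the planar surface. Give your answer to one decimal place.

46.1°

Let the plane be z = a·x + b·y + c.
B−A: −436a + 746b = 862;  C−A: 188a + 639b = 317.
Solving gives a = −0.75047, b = 0.71688.
Gradient magnitude |∇z| = √(a² + b²) = √(0.56321 + 0.51392) = 1.03785.
True dip = arctan(1.03785) = 46.1°, dipping toward SE (azimuth ≈ 134°).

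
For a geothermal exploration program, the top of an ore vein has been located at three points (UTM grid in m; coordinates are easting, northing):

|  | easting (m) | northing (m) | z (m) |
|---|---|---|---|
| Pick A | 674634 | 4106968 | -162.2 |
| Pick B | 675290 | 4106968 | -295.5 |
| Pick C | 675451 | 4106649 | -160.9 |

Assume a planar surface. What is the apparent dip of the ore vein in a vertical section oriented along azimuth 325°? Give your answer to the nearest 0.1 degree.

17.4°

Two edge vectors: Pick A→Pick B = (656, 0, -133.3), Pick A→Pick C = (817, -319, 1.3).
Normal n = (Pick A→Pick B) × (Pick A→Pick C) = (-42522.7, -109758.9, -209264).
So ∂z/∂easting = −n_x/n_z = −0.20320 and ∂z/∂northing = −n_y/n_z = −0.52450.
Unit vector along 325° is (sin 325°, cos 325°) = (-0.5736, 0.8192).
Slope in that direction = a·(-0.5736) + b·(0.8192) = −0.31309.
Apparent dip = arctan|0.31309| = 17.4° (true dip is 29.4°, so apparent ≤ true as expected).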